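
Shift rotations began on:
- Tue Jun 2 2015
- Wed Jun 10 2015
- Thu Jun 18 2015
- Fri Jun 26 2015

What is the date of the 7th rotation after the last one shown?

Every event comes 8 days after the last (8, 8, 8).
Fri Jun 26 2015 + 8 days = Sat Jul 4 2015.
Sat Jul 4 2015 + 8 days = Sun Jul 12 2015.
Sun Jul 12 2015 + 8 days = Mon Jul 20 2015.
Mon Jul 20 2015 + 8 days = Tue Jul 28 2015.
Tue Jul 28 2015 + 8 days = Wed Aug 5 2015.
Wed Aug 5 2015 + 8 days = Thu Aug 13 2015.
Thu Aug 13 2015 + 8 days = Fri Aug 21 2015.

Fri Aug 21 2015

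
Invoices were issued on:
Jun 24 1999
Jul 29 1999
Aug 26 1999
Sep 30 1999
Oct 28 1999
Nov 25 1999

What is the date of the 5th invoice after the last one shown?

Apr 27 2000

Every date is a Thursday; gaps 35, 28, 35, 28, 28 days.
Each is the last Thursday of its month (at least one falls on the 29th or later, ruling out '4th Thursday').
Last Thursday of December 1999: Dec 30 1999.
January 2000 ends with Thursday Jan 27 2000.
February 2000 ends with Thursday Feb 24 2000.
Last Thursday of March 2000: Mar 30 2000.
April 2000 ends with Thursday Apr 27 2000.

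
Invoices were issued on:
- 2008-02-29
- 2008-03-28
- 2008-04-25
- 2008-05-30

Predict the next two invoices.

2008-06-27, 2008-07-25

Every date is a Friday; gaps 28, 28, 35 days.
Each is the last Friday of its month (at least one falls on the 29th or later, ruling out '4th Friday').
Last Friday of June 2008: 2008-06-27.
July 2008 ends with Friday 2008-07-25.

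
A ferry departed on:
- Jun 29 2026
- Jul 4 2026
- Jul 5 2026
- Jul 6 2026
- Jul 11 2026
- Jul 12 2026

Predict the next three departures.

Jul 13 2026, Jul 18 2026, Jul 19 2026

Every event lands on a Monday or Saturday or Sunday (gaps cycle 5, 1, 1, 5, 1).
So the schedule is: every Monday, Saturday and Sunday.
Next Monday: Jul 13 2026.
Next Saturday: Jul 18 2026.
The following Sunday is Jul 19 2026.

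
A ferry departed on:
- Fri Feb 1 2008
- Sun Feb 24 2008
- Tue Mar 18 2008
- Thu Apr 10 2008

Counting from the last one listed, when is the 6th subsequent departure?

Tue Aug 26 2008

Every event comes 23 days after the last (23, 23, 23).
Thu Apr 10 2008 + 23 days = Sat May 3 2008.
Sat May 3 2008 + 23 days = Mon May 26 2008.
Mon May 26 2008 + 23 days = Wed Jun 18 2008.
Wed Jun 18 2008 + 23 days = Fri Jul 11 2008.
Fri Jul 11 2008 + 23 days = Sun Aug 3 2008.
Sun Aug 3 2008 + 23 days = Tue Aug 26 2008.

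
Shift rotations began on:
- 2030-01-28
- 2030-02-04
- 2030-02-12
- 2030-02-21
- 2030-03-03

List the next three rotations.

The spacing grows by 1 each time: 7, 8, 9, 10 days.
Next gap: 11 days. 2030-03-03 + 11 days = 2030-03-14.
Next gap: 12 days. 2030-03-14 + 12 days = 2030-03-26.
Next gap: 13 days. 2030-03-26 + 13 days = 2030-04-08.

2030-03-14, 2030-03-26, 2030-04-08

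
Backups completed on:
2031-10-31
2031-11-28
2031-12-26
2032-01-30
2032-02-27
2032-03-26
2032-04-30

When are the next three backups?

Every date is a Friday; gaps 28, 28, 35, 28, 28, 35 days.
Each is the last Friday of its month (at least one falls on the 29th or later, ruling out '4th Friday').
May 2032 ends with Friday 2032-05-28.
June 2032 ends with Friday 2032-06-25.
Last Friday of July 2032: 2032-07-30.

2032-05-28, 2032-06-25, 2032-07-30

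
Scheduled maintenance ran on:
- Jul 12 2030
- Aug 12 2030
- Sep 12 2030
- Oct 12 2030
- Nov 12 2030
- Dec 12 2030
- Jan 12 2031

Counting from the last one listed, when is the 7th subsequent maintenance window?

The day-of-month is always 12 (31, 31, 30, 31, 30, 31 days between events).
So this recurs on the 12th of each month.
February 2031: Feb 12 2031.
Next: March 2031 → Mar 12 2031.
Next: April 2031 → Apr 12 2031.
May 2031: May 12 2031.
June 2031: Jun 12 2031.
July 2031: Jul 12 2031.
August 2031: Aug 12 2031.

Aug 12 2031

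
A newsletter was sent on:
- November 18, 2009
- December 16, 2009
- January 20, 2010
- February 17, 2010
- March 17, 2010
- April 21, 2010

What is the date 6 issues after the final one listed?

Gaps: 28, 35, 28, 28, 35 days — a mix of 28 and 35. Every date is a Wednesday.
Each is the 3rd Wednesday of its month.
3rd Wednesday of May 2010: May 19, 2010.
3rd Wednesday of June 2010: June 16, 2010.
July 2010 — 3rd Wednesday is July 21, 2010.
3rd Wednesday of August 2010: August 18, 2010.
3rd Wednesday of September 2010: September 15, 2010.
October 2010 — 3rd Wednesday is October 20, 2010.

October 20, 2010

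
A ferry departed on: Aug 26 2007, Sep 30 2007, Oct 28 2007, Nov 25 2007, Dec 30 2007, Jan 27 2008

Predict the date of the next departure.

Feb 24 2008

These are Sundays with 35, 28, 28, 35, 28-day gaps.
Each is the final Sunday of its month — Sep 30 2007 is past the 28th, so '4th Sunday' doesn't fit.
February 2008 ends with Sunday Feb 24 2008.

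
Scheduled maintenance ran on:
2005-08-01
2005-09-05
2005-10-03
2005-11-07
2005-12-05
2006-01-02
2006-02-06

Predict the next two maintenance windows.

Gaps: 35, 28, 35, 28, 28, 35 days — a mix of 28 and 35. Every date is a Monday.
Each is the 1st Monday of its month.
March 2006 — 1st Monday is 2006-03-06.
April 2006 — 1st Monday is 2006-04-03.

2006-03-06, 2006-04-03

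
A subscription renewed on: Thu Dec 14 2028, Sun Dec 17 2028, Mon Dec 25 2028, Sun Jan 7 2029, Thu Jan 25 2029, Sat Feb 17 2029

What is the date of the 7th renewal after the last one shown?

Sat Dec 15 2029

The spacing grows by 5 each time: 3, 8, 13, 18, 23 days.
Next gap: 28 days. Sat Feb 17 2029 + 28 days = Sat Mar 17 2029.
Next gap: 33 days. Sat Mar 17 2029 + 33 days = Thu Apr 19 2029.
Next gap: 38 days. Thu Apr 19 2029 + 38 days = Sun May 27 2029.
Next gap: 43 days. Sun May 27 2029 + 43 days = Mon Jul 9 2029.
Next gap: 48 days. Mon Jul 9 2029 + 48 days = Sun Aug 26 2029.
Next gap: 53 days. Sun Aug 26 2029 + 53 days = Thu Oct 18 2029.
Next gap: 58 days. Thu Oct 18 2029 + 58 days = Sat Dec 15 2029.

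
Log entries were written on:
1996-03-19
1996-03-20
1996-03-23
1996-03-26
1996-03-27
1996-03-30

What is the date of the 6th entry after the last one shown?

1996-04-13

Gaps: 1, 3, 3, 1, 3 days — not constant, but cyclic with period 3.
The events fall on every Tuesday, Wednesday and Saturday.
Next Tuesday: 1996-04-02.
The following Wednesday is 1996-04-03.
The following Saturday is 1996-04-06.
The following Tuesday is 1996-04-09.
Next Wednesday: 1996-04-10.
The following Saturday is 1996-04-13.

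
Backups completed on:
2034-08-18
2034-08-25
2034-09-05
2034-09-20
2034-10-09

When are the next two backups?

The spacing grows by 4 each time: 7, 11, 15, 19 days.
Next gap: 23 days. 2034-10-09 + 23 days = 2034-11-01.
Next gap: 27 days. 2034-11-01 + 27 days = 2034-11-28.

2034-11-01, 2034-11-28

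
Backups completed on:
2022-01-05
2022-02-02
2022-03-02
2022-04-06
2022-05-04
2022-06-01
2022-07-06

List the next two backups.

2022-08-03, 2022-09-07

All dates are Wednesdays, 28, 28, 35, 28, 28, 35 days apart.
Specifically, the 1st Wednesday of each month.
August 2022 — 1st Wednesday is 2022-08-03.
1st Wednesday of September 2022: 2022-09-07.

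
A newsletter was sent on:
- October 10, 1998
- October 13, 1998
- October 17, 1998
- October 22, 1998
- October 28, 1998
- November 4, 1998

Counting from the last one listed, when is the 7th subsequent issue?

January 20, 1999

The spacing grows by 1 each time: 3, 4, 5, 6, 7 days.
Next gap: 8 days. November 4, 1998 + 8 days = November 12, 1998.
Next gap: 9 days. November 12, 1998 + 9 days = November 21, 1998.
Next gap: 10 days. November 21, 1998 + 10 days = December 1, 1998.
Next gap: 11 days. December 1, 1998 + 11 days = December 12, 1998.
Next gap: 12 days. December 12, 1998 + 12 days = December 24, 1998.
Next gap: 13 days. December 24, 1998 + 13 days = January 6, 1999.
Next gap: 14 days. January 6, 1999 + 14 days = January 20, 1999.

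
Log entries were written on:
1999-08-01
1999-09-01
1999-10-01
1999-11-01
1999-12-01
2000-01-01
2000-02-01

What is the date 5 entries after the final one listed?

2000-07-01

Gaps: 31, 30, 31, 30, 31, 31 days — not constant. Every event is on the 1st of the month.
Pattern: the 1st of each month.
Next: March 2000 → 2000-03-01.
Next: April 2000 → 2000-04-01.
Next: May 2000 → 2000-05-01.
Next: June 2000 → 2000-06-01.
Next: July 2000 → 2000-07-01.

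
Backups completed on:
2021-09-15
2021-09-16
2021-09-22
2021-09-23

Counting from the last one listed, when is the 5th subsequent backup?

2021-10-13

The gap pattern 1, 6, 1 repeats every 2 events.
These are the Wednesdays and Thursdays of each week.
Next Wednesday: 2021-09-29.
The following Thursday is 2021-09-30.
The following Wednesday is 2021-10-06.
Next Thursday: 2021-10-07.
The following Wednesday is 2021-10-13.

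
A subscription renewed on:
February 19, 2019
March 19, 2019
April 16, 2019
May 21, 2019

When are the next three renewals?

June 18, 2019; July 16, 2019; August 20, 2019

All dates are Tuesdays, 28, 28, 35 days apart.
Specifically, the 3rd Tuesday of each month.
June 2019 — 3rd Tuesday is June 18, 2019.
July 2019 — 3rd Tuesday is July 16, 2019.
3rd Tuesday of August 2019: August 20, 2019.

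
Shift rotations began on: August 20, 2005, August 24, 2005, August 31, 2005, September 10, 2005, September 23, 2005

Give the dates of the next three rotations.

October 9, 2005; October 28, 2005; November 19, 2005

Gaps: 4, 7, 10, 13 days — each gap is 3 larger than the previous one.
Next gap: 16 days. September 23, 2005 + 16 days = October 9, 2005.
Next gap: 19 days. October 9, 2005 + 19 days = October 28, 2005.
Next gap: 22 days. October 28, 2005 + 22 days = November 19, 2005.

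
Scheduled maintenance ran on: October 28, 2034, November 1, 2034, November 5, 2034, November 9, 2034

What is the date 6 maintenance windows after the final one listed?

Gaps between consecutive events: 4, 4, 4 days — a constant 4-day interval.
November 9, 2034 + 4 days = November 13, 2034.
November 13, 2034 + 4 days = November 17, 2034.
November 17, 2034 + 4 days = November 21, 2034.
November 21, 2034 + 4 days = November 25, 2034.
November 25, 2034 + 4 days = November 29, 2034.
November 29, 2034 + 4 days = December 3, 2034.

December 3, 2034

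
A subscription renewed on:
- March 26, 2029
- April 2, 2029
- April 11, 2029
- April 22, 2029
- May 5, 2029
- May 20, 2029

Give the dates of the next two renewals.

June 6, 2029; June 25, 2029

The spacing grows by 2 each time: 7, 9, 11, 13, 15 days.
Next gap: 17 days. May 20, 2029 + 17 days = June 6, 2029.
Next gap: 19 days. June 6, 2029 + 19 days = June 25, 2029.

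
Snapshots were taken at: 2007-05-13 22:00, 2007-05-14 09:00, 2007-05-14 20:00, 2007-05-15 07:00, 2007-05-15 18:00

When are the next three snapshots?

The interval is a steady 11 hours (11, 11, 11, 11).
2007-05-15 18:00 + 11 h = 2007-05-16 05:00.
2007-05-16 05:00 + 11 h = 2007-05-16 16:00.
2007-05-16 16:00 + 11 h = 2007-05-17 03:00.

2007-05-16 05:00, 2007-05-16 16:00, 2007-05-17 03:00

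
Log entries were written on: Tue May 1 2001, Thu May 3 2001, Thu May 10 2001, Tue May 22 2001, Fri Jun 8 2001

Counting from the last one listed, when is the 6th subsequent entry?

The spacing grows by 5 each time: 2, 7, 12, 17 days.
Next gap: 22 days. Fri Jun 8 2001 + 22 days = Sat Jun 30 2001.
Next gap: 27 days. Sat Jun 30 2001 + 27 days = Fri Jul 27 2001.
Next gap: 32 days. Fri Jul 27 2001 + 32 days = Tue Aug 28 2001.
Next gap: 37 days. Tue Aug 28 2001 + 37 days = Thu Oct 4 2001.
Next gap: 42 days. Thu Oct 4 2001 + 42 days = Thu Nov 15 2001.
Next gap: 47 days. Thu Nov 15 2001 + 47 days = Tue Jan 1 2002.

Tue Jan 1 2002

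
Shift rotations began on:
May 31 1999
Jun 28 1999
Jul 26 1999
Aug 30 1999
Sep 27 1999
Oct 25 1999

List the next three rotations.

All Mondays; the gaps (28, 28, 35, 28, 28) vary with month length.
This is the last Monday of each month.
Last Monday of November 1999: Nov 29 1999.
Last Monday of December 1999: Dec 27 1999.
January 2000 ends with Monday Jan 31 2000.

Nov 29 1999, Dec 27 1999, Jan 31 2000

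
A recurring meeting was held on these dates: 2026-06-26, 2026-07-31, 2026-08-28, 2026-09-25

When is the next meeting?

All Fridays; the gaps (35, 28, 28) vary with month length.
This is the last Friday of each month.
October 2026 ends with Friday 2026-10-30.

2026-10-30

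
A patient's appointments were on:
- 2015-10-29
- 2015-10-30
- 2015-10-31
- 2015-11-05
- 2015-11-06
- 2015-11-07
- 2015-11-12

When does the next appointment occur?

The gap pattern 1, 1, 5, 1, 1, 5 repeats every 3 events.
These are the Thursdays, Fridays and Saturdays of each week.
Next Friday: 2015-11-13.

2015-11-13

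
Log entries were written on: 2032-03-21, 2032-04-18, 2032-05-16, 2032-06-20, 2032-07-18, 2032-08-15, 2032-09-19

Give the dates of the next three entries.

2032-10-17, 2032-11-21, 2032-12-19

All dates are Sundays, 28, 28, 35, 28, 28, 35 days apart.
Specifically, the 3rd Sunday of each month.
October 2032 — 3rd Sunday is 2032-10-17.
3rd Sunday of November 2032: 2032-11-21.
3rd Sunday of December 2032: 2032-12-19.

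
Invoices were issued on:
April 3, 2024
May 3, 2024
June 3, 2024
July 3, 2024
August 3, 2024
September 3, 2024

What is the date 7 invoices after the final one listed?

April 3, 2025

The day-of-month is always 3 (30, 31, 30, 31, 31 days between events).
So this recurs on the 3rd of each month.
Next: October 2024 → October 3, 2024.
Next: November 2024 → November 3, 2024.
December 2024: December 3, 2024.
Next: January 2025 → January 3, 2025.
Next: February 2025 → February 3, 2025.
March 2025: March 3, 2025.
Next: April 2025 → April 3, 2025.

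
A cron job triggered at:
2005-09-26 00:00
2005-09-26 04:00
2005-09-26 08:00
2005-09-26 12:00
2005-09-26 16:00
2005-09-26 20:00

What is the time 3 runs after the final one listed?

2005-09-27 08:00

The interval is a steady 4 hours (4, 4, 4, 4, 4).
2005-09-26 20:00 + 4 h = 2005-09-27 00:00.
2005-09-27 00:00 + 4 h = 2005-09-27 04:00.
2005-09-27 04:00 + 4 h = 2005-09-27 08:00.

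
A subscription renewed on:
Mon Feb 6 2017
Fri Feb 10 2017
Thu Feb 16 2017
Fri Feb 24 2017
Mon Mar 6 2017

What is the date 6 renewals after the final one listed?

Fri Jun 16 2017

Intervals are 4, 6, 8, 10 days — an arithmetic progression with common difference 2.
Next gap: 12 days. Mon Mar 6 2017 + 12 days = Sat Mar 18 2017.
Next gap: 14 days. Sat Mar 18 2017 + 14 days = Sat Apr 1 2017.
Next gap: 16 days. Sat Apr 1 2017 + 16 days = Mon Apr 17 2017.
Next gap: 18 days. Mon Apr 17 2017 + 18 days = Fri May 5 2017.
Next gap: 20 days. Fri May 5 2017 + 20 days = Thu May 25 2017.
Next gap: 22 days. Thu May 25 2017 + 22 days = Fri Jun 16 2017.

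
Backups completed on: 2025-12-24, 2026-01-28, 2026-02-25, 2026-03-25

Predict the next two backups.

2026-04-22, 2026-05-27

All dates are Wednesdays, 35, 28, 28 days apart.
Specifically, the 4th Wednesday of each month.
4th Wednesday of April 2026: 2026-04-22.
May 2026 — 4th Wednesday is 2026-05-27.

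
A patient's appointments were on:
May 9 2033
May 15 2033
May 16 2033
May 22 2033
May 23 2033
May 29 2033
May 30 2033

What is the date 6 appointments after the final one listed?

Gaps: 6, 1, 6, 1, 6, 1 days — not constant, but cyclic with period 2.
The events fall on every Monday and Sunday.
Next Sunday: Jun 5 2033.
The following Monday is Jun 6 2033.
The following Sunday is Jun 12 2033.
Next Monday: Jun 13 2033.
The following Sunday is Jun 19 2033.
The following Monday is Jun 20 2033.

Jun 20 2033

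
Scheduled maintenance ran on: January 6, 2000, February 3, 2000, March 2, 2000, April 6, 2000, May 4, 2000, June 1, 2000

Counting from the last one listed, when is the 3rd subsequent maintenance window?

September 7, 2000

These are Thursdays at 28- or 35-day spacing (28, 28, 35, 28, 28).
The pattern: 1st Thursday of the month.
1st Thursday of July 2000: July 6, 2000.
August 2000 — 1st Thursday is August 3, 2000.
September 2000 — 1st Thursday is September 7, 2000.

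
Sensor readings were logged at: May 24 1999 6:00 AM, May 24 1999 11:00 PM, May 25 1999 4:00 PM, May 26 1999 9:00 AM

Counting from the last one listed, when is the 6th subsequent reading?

Spacing: 17, 17, 17 h — constant 17 h.
May 26 1999 9:00 AM + 17 h = May 27 1999 2:00 AM.
May 27 1999 2:00 AM + 17 h = May 27 1999 7:00 PM.
May 27 1999 7:00 PM + 17 h = May 28 1999 12:00 PM.
May 28 1999 12:00 PM + 17 h = May 29 1999 5:00 AM.
May 29 1999 5:00 AM + 17 h = May 29 1999 10:00 PM.
May 29 1999 10:00 PM + 17 h = May 30 1999 3:00 PM.

May 30 1999 3:00 PM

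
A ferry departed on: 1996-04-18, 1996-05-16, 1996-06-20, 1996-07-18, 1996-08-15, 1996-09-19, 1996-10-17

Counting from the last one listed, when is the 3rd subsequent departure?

1997-01-16

These are Thursdays at 28- or 35-day spacing (28, 35, 28, 28, 35, 28).
The pattern: 3rd Thursday of the month.
3rd Thursday of November 1996: 1996-11-21.
December 1996 — 3rd Thursday is 1996-12-19.
3rd Thursday of January 1997: 1997-01-16.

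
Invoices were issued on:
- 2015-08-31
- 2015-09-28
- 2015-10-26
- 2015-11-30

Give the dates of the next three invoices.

All Mondays; the gaps (28, 28, 35) vary with month length.
This is the last Monday of each month.
Last Monday of December 2015: 2015-12-28.
Last Monday of January 2016: 2016-01-25.
February 2016 ends with Monday 2016-02-29.

2015-12-28, 2016-01-25, 2016-02-29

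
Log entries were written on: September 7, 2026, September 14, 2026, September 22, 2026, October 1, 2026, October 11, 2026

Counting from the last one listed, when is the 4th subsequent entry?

November 30, 2026

Gaps: 7, 8, 9, 10 days — each gap is 1 larger than the previous one.
Next gap: 11 days. October 11, 2026 + 11 days = October 22, 2026.
Next gap: 12 days. October 22, 2026 + 12 days = November 3, 2026.
Next gap: 13 days. November 3, 2026 + 13 days = November 16, 2026.
Next gap: 14 days. November 16, 2026 + 14 days = November 30, 2026.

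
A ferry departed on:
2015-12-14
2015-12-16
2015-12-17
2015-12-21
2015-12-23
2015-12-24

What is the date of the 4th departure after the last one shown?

2016-01-04

Every event lands on a Monday or Wednesday or Thursday (gaps cycle 2, 1, 4, 2, 1).
So the schedule is: every Monday, Wednesday and Thursday.
Next Monday: 2015-12-28.
The following Wednesday is 2015-12-30.
The following Thursday is 2015-12-31.
Next Monday: 2016-01-04.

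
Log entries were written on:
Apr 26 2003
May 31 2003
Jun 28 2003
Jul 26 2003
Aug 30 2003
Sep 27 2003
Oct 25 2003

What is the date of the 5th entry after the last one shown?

All Saturdays; the gaps (35, 28, 28, 35, 28, 28) vary with month length.
This is the last Saturday of each month.
November 2003 ends with Saturday Nov 29 2003.
Last Saturday of December 2003: Dec 27 2003.
Last Saturday of January 2004: Jan 31 2004.
February 2004 ends with Saturday Feb 28 2004.
Last Saturday of March 2004: Mar 27 2004.

Mar 27 2004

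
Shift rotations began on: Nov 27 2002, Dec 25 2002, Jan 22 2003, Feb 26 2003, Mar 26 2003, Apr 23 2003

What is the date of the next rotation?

Gaps: 28, 28, 35, 28, 28 days — a mix of 28 and 35. Every date is a Wednesday.
Each is the 4th Wednesday of its month.
4th Wednesday of May 2003: May 28 2003.

May 28 2003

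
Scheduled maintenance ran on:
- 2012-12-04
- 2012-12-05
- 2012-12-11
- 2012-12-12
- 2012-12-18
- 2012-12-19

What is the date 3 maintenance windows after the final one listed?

2013-01-01

Gaps: 1, 6, 1, 6, 1 days — not constant, but cyclic with period 2.
The events fall on every Tuesday and Wednesday.
Next Tuesday: 2012-12-25.
Next Wednesday: 2012-12-26.
Next Tuesday: 2013-01-01.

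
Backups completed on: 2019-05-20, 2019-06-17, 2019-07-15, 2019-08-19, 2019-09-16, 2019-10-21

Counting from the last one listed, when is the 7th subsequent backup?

2020-05-18

These are Mondays at 28- or 35-day spacing (28, 28, 35, 28, 35).
The pattern: 3rd Monday of the month.
November 2019 — 3rd Monday is 2019-11-18.
December 2019 — 3rd Monday is 2019-12-16.
3rd Monday of January 2020: 2020-01-20.
February 2020 — 3rd Monday is 2020-02-17.
March 2020 — 3rd Monday is 2020-03-16.
April 2020 — 3rd Monday is 2020-04-20.
3rd Monday of May 2020: 2020-05-18.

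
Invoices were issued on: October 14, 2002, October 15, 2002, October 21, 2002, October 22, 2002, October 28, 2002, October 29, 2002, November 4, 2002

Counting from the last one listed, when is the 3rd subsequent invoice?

The gap pattern 1, 6, 1, 6, 1, 6 repeats every 2 events.
These are the Mondays and Tuesdays of each week.
The following Tuesday is November 5, 2002.
Next Monday: November 11, 2002.
The following Tuesday is November 12, 2002.

November 12, 2002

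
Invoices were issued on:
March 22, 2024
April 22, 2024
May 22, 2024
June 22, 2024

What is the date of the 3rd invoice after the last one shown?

September 22, 2024

Each date is the 22nd; the gaps (31, 30, 31) track the month lengths.
The rule is the 22nd of each month.
July 2024: July 22, 2024.
August 2024: August 22, 2024.
September 2024: September 22, 2024.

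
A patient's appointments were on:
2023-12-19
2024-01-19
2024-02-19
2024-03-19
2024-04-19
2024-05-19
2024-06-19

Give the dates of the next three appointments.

2024-07-19, 2024-08-19, 2024-09-19

The day-of-month is always 19 (31, 31, 29, 31, 30, 31 days between events).
So this recurs on the 19th of each month.
Next: July 2024 → 2024-07-19.
August 2024: 2024-08-19.
Next: September 2024 → 2024-09-19.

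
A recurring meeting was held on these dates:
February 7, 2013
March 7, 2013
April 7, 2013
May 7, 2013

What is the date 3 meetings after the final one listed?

The day-of-month is always 7 (28, 31, 30 days between events).
So this recurs on the 7th of each month.
June 2013: June 7, 2013.
July 2013: July 7, 2013.
Next: August 2013 → August 7, 2013.

August 7, 2013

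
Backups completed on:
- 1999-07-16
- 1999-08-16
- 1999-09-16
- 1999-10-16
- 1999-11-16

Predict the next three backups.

Each date is the 16th; the gaps (31, 31, 30, 31) track the month lengths.
The rule is the 16th of each month.
December 1999: 1999-12-16.
January 2000: 2000-01-16.
February 2000: 2000-02-16.

1999-12-16, 2000-01-16, 2000-02-16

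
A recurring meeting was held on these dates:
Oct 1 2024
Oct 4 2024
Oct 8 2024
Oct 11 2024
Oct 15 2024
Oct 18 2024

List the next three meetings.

Gaps: 3, 4, 3, 4, 3 days — not constant, but cyclic with period 2.
The events fall on every Tuesday and Friday.
Next Tuesday: Oct 22 2024.
Next Friday: Oct 25 2024.
The following Tuesday is Oct 29 2024.

Oct 22 2024, Oct 25 2024, Oct 29 2024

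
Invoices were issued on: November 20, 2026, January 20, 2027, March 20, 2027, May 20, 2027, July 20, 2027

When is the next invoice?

Each date is the 20th; the gaps (61, 59, 61, 61) track the month lengths.
The rule is the 20th of every 2 months.
September 2027: September 20, 2027.

September 20, 2027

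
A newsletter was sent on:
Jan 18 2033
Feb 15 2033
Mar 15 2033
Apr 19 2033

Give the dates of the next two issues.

Gaps: 28, 28, 35 days — a mix of 28 and 35. Every date is a Tuesday.
Each is the 3rd Tuesday of its month.
May 2033 — 3rd Tuesday is May 17 2033.
3rd Tuesday of June 2033: Jun 21 2033.

May 17 2033, Jun 21 2033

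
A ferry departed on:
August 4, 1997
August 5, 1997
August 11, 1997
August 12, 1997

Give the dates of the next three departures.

August 18, 1997; August 19, 1997; August 25, 1997

The gap pattern 1, 6, 1 repeats every 2 events.
These are the Mondays and Tuesdays of each week.
The following Monday is August 18, 1997.
The following Tuesday is August 19, 1997.
The following Monday is August 25, 1997.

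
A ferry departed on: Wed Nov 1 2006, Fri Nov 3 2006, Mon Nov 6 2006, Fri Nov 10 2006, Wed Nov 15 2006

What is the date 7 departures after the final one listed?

Gaps: 2, 3, 4, 5 days — each gap is 1 larger than the previous one.
Next gap: 6 days. Wed Nov 15 2006 + 6 days = Tue Nov 21 2006.
Next gap: 7 days. Tue Nov 21 2006 + 7 days = Tue Nov 28 2006.
Next gap: 8 days. Tue Nov 28 2006 + 8 days = Wed Dec 6 2006.
Next gap: 9 days. Wed Dec 6 2006 + 9 days = Fri Dec 15 2006.
Next gap: 10 days. Fri Dec 15 2006 + 10 days = Mon Dec 25 2006.
Next gap: 11 days. Mon Dec 25 2006 + 11 days = Fri Jan 5 2007.
Next gap: 12 days. Fri Jan 5 2007 + 12 days = Wed Jan 17 2007.

Wed Jan 17 2007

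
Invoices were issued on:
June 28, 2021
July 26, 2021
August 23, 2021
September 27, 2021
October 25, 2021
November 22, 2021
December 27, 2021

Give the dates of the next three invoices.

All dates are Mondays, 28, 28, 35, 28, 28, 35 days apart.
Specifically, the 4th Monday of each month.
4th Monday of January 2022: January 24, 2022.
4th Monday of February 2022: February 28, 2022.
4th Monday of March 2022: March 28, 2022.

January 24, 2022; February 28, 2022; March 28, 2022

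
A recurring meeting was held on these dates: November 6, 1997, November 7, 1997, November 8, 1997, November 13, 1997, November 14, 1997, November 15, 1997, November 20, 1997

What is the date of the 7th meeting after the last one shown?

December 5, 1997

Gaps: 1, 1, 5, 1, 1, 5 days — not constant, but cyclic with period 3.
The events fall on every Thursday, Friday and Saturday.
The following Friday is November 21, 1997.
Next Saturday: November 22, 1997.
The following Thursday is November 27, 1997.
The following Friday is November 28, 1997.
Next Saturday: November 29, 1997.
Next Thursday: December 4, 1997.
The following Friday is December 5, 1997.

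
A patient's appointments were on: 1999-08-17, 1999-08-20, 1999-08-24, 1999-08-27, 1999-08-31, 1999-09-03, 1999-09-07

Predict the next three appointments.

The gap pattern 3, 4, 3, 4, 3, 4 repeats every 2 events.
These are the Tuesdays and Fridays of each week.
Next Friday: 1999-09-10.
The following Tuesday is 1999-09-14.
The following Friday is 1999-09-17.

1999-09-10, 1999-09-14, 1999-09-17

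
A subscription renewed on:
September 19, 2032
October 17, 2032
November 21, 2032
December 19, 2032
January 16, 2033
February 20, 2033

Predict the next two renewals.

These are Sundays at 28- or 35-day spacing (28, 35, 28, 28, 35).
The pattern: 3rd Sunday of the month.
March 2033 — 3rd Sunday is March 20, 2033.
3rd Sunday of April 2033: April 17, 2033.

March 20, 2033; April 17, 2033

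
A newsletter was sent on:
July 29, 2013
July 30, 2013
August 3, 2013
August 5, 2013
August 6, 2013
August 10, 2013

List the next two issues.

August 12, 2013; August 13, 2013

The gap pattern 1, 4, 2, 1, 4 repeats every 3 events.
These are the Mondays, Tuesdays and Saturdays of each week.
The following Monday is August 12, 2013.
Next Tuesday: August 13, 2013.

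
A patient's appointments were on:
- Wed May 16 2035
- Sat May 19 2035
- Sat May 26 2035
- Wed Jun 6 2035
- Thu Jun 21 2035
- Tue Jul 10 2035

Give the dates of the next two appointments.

The spacing grows by 4 each time: 3, 7, 11, 15, 19 days.
Next gap: 23 days. Tue Jul 10 2035 + 23 days = Thu Aug 2 2035.
Next gap: 27 days. Thu Aug 2 2035 + 27 days = Wed Aug 29 2035.

Thu Aug 2 2035, Wed Aug 29 2035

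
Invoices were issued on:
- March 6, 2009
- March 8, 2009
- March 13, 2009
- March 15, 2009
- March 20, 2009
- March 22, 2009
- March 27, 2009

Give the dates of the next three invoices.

Gaps: 2, 5, 2, 5, 2, 5 days — not constant, but cyclic with period 2.
The events fall on every Friday and Sunday.
Next Sunday: March 29, 2009.
The following Friday is April 3, 2009.
Next Sunday: April 5, 2009.

March 29, 2009; April 3, 2009; April 5, 2009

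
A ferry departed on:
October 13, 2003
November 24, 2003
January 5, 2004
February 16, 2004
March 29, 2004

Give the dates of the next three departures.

May 10, 2004; June 21, 2004; August 2, 2004

Every event comes 42 days after the last (42, 42, 42, 42).
March 29, 2004 + 42 days = May 10, 2004.
May 10, 2004 + 42 days = June 21, 2004.
June 21, 2004 + 42 days = August 2, 2004.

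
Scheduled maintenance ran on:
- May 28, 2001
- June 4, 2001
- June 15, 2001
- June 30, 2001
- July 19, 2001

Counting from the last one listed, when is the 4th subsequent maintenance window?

November 12, 2001

Intervals are 7, 11, 15, 19 days — an arithmetic progression with common difference 4.
Next gap: 23 days. July 19, 2001 + 23 days = August 11, 2001.
Next gap: 27 days. August 11, 2001 + 27 days = September 7, 2001.
Next gap: 31 days. September 7, 2001 + 31 days = October 8, 2001.
Next gap: 35 days. October 8, 2001 + 35 days = November 12, 2001.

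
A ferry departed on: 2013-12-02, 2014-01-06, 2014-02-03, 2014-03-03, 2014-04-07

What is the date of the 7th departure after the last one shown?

Gaps: 35, 28, 28, 35 days — a mix of 28 and 35. Every date is a Monday.
Each is the 1st Monday of its month.
May 2014 — 1st Monday is 2014-05-05.
1st Monday of June 2014: 2014-06-02.
July 2014 — 1st Monday is 2014-07-07.
1st Monday of August 2014: 2014-08-04.
1st Monday of September 2014: 2014-09-01.
1st Monday of October 2014: 2014-10-06.
November 2014 — 1st Monday is 2014-11-03.

2014-11-03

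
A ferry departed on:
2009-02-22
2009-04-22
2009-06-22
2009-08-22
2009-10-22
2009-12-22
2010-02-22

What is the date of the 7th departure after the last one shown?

2011-04-22

Gaps: 59, 61, 61, 61, 61, 62 days — not constant. Every event is on the 22nd of the month.
Pattern: the 22nd of every 2 months.
April 2010: 2010-04-22.
June 2010: 2010-06-22.
August 2010: 2010-08-22.
Next: October 2010 → 2010-10-22.
December 2010: 2010-12-22.
February 2011: 2011-02-22.
Next: April 2011 → 2011-04-22.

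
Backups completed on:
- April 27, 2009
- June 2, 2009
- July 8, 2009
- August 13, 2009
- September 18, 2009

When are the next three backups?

October 24, 2009; November 29, 2009; January 4, 2010

Every event comes 36 days after the last (36, 36, 36, 36).
September 18, 2009 + 36 days = October 24, 2009.
October 24, 2009 + 36 days = November 29, 2009.
November 29, 2009 + 36 days = January 4, 2010.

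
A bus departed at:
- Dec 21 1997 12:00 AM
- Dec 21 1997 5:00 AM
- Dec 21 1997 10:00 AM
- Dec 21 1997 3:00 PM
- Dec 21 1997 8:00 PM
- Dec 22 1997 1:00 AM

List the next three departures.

Gaps: 5, 5, 5, 5, 5 hours — each event is 5 hours after the previous one.
Dec 22 1997 1:00 AM + 5 h = Dec 22 1997 6:00 AM.
Dec 22 1997 6:00 AM + 5 h = Dec 22 1997 11:00 AM.
Dec 22 1997 11:00 AM + 5 h = Dec 22 1997 4:00 PM.

Dec 22 1997 6:00 AM, Dec 22 1997 11:00 AM, Dec 22 1997 4:00 PM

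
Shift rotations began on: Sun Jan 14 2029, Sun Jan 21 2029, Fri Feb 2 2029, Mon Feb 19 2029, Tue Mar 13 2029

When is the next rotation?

Mon Apr 9 2029

Intervals are 7, 12, 17, 22 days — an arithmetic progression with common difference 5.
Next gap: 27 days. Tue Mar 13 2029 + 27 days = Mon Apr 9 2029.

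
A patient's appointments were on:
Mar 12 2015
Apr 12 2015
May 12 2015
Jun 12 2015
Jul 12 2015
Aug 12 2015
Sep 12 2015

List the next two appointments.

Gaps: 31, 30, 31, 30, 31, 31 days — not constant. Every event is on the 12th of the month.
Pattern: the 12th of each month.
October 2015: Oct 12 2015.
Next: November 2015 → Nov 12 2015.

Oct 12 2015, Nov 12 2015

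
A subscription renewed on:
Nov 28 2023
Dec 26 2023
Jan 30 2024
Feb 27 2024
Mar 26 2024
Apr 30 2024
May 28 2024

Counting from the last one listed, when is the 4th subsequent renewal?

All Tuesdays; the gaps (28, 35, 28, 28, 35, 28) vary with month length.
This is the last Tuesday of each month.
Last Tuesday of June 2024: Jun 25 2024.
July 2024 ends with Tuesday Jul 30 2024.
Last Tuesday of August 2024: Aug 27 2024.
September 2024 ends with Tuesday Sep 24 2024.

Sep 24 2024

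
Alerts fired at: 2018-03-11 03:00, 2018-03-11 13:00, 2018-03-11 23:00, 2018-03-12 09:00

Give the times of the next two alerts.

2018-03-12 19:00, 2018-03-13 05:00

The interval is a steady 10 hours (10, 10, 10).
2018-03-12 09:00 + 10 h = 2018-03-12 19:00.
2018-03-12 19:00 + 10 h = 2018-03-13 05:00.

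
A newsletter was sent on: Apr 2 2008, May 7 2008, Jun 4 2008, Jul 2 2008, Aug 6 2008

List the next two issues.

Sep 3 2008, Oct 1 2008

These are Wednesdays at 28- or 35-day spacing (35, 28, 28, 35).
The pattern: 1st Wednesday of the month.
1st Wednesday of September 2008: Sep 3 2008.
October 2008 — 1st Wednesday is Oct 1 2008.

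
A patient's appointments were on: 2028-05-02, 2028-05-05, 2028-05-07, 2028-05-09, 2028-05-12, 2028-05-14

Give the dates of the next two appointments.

2028-05-16, 2028-05-19

Every event lands on a Tuesday or Friday or Sunday (gaps cycle 3, 2, 2, 3, 2).
So the schedule is: every Tuesday, Friday and Sunday.
Next Tuesday: 2028-05-16.
The following Friday is 2028-05-19.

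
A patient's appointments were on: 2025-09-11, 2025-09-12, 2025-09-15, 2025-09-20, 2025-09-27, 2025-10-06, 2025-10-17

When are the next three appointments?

Gaps: 1, 3, 5, 7, 9, 11 days — each gap is 2 larger than the previous one.
Next gap: 13 days. 2025-10-17 + 13 days = 2025-10-30.
Next gap: 15 days. 2025-10-30 + 15 days = 2025-11-14.
Next gap: 17 days. 2025-11-14 + 17 days = 2025-12-01.

2025-10-30, 2025-11-14, 2025-12-01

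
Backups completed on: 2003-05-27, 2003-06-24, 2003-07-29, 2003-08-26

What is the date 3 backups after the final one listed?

All Tuesdays; the gaps (28, 35, 28) vary with month length.
This is the last Tuesday of each month.
Last Tuesday of September 2003: 2003-09-30.
October 2003 ends with Tuesday 2003-10-28.
Last Tuesday of November 2003: 2003-11-25.

2003-11-25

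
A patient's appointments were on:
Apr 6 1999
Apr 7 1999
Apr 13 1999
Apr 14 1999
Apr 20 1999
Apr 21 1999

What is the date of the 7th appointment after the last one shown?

May 18 1999

The gap pattern 1, 6, 1, 6, 1 repeats every 2 events.
These are the Tuesdays and Wednesdays of each week.
Next Tuesday: Apr 27 1999.
The following Wednesday is Apr 28 1999.
The following Tuesday is May 4 1999.
The following Wednesday is May 5 1999.
Next Tuesday: May 11 1999.
Next Wednesday: May 12 1999.
Next Tuesday: May 18 1999.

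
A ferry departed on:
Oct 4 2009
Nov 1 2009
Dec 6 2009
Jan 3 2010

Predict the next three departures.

All dates are Sundays, 28, 35, 28 days apart.
Specifically, the 1st Sunday of each month.
February 2010 — 1st Sunday is Feb 7 2010.
1st Sunday of March 2010: Mar 7 2010.
1st Sunday of April 2010: Apr 4 2010.

Feb 7 2010, Mar 7 2010, Apr 4 2010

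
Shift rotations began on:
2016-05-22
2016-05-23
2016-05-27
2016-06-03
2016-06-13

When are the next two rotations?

2016-06-26, 2016-07-12

The spacing grows by 3 each time: 1, 4, 7, 10 days.
Next gap: 13 days. 2016-06-13 + 13 days = 2016-06-26.
Next gap: 16 days. 2016-06-26 + 16 days = 2016-07-12.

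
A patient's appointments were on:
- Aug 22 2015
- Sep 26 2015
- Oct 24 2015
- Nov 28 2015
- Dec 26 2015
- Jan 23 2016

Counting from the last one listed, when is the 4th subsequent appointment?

These are Saturdays at 28- or 35-day spacing (35, 28, 35, 28, 28).
The pattern: 4th Saturday of the month.
4th Saturday of February 2016: Feb 27 2016.
March 2016 — 4th Saturday is Mar 26 2016.
4th Saturday of April 2016: Apr 23 2016.
May 2016 — 4th Saturday is May 28 2016.

May 28 2016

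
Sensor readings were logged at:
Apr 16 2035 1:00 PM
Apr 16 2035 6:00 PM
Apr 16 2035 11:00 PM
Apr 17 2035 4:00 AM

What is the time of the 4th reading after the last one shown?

Spacing: 5, 5, 5 h — constant 5 h.
Apr 17 2035 4:00 AM + 5 h = Apr 17 2035 9:00 AM.
Apr 17 2035 9:00 AM + 5 h = Apr 17 2035 2:00 PM.
Apr 17 2035 2:00 PM + 5 h = Apr 17 2035 7:00 PM.
Apr 17 2035 7:00 PM + 5 h = Apr 18 2035 12:00 AM.

Apr 18 2035 12:00 AM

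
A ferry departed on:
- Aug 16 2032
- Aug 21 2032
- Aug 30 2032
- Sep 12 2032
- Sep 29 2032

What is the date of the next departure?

Intervals are 5, 9, 13, 17 days — an arithmetic progression with common difference 4.
Next gap: 21 days. Sep 29 2032 + 21 days = Oct 20 2032.

Oct 20 2032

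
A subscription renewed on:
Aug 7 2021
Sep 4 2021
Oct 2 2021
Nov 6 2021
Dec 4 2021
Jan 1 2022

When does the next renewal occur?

Feb 5 2022

These are Saturdays at 28- or 35-day spacing (28, 28, 35, 28, 28).
The pattern: 1st Saturday of the month.
1st Saturday of February 2022: Feb 5 2022.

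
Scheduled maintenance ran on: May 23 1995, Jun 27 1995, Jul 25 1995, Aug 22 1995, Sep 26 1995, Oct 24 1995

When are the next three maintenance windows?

These are Tuesdays at 28- or 35-day spacing (35, 28, 28, 35, 28).
The pattern: 4th Tuesday of the month.
4th Tuesday of November 1995: Nov 28 1995.
December 1995 — 4th Tuesday is Dec 26 1995.
4th Tuesday of January 1996: Jan 23 1996.

Nov 28 1995, Dec 26 1995, Jan 23 1996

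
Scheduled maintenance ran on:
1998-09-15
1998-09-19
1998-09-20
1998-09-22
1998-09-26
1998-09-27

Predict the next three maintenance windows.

1998-09-29, 1998-10-03, 1998-10-04

Every event lands on a Tuesday or Saturday or Sunday (gaps cycle 4, 1, 2, 4, 1).
So the schedule is: every Tuesday, Saturday and Sunday.
Next Tuesday: 1998-09-29.
The following Saturday is 1998-10-03.
Next Sunday: 1998-10-04.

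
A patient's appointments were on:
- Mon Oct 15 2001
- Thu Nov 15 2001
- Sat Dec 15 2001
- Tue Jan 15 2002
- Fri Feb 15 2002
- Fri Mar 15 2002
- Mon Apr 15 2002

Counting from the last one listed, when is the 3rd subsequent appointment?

Gaps: 31, 30, 31, 31, 28, 31 days — not constant. Every event is on the 15th of the month.
Pattern: the 15th of each month.
Next: May 2002 → Wed May 15 2002.
June 2002: Sat Jun 15 2002.
July 2002: Mon Jul 15 2002.

Mon Jul 15 2002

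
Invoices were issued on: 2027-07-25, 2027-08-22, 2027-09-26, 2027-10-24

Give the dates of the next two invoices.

These are Sundays at 28- or 35-day spacing (28, 35, 28).
The pattern: 4th Sunday of the month.
November 2027 — 4th Sunday is 2027-11-28.
December 2027 — 4th Sunday is 2027-12-26.

2027-11-28, 2027-12-26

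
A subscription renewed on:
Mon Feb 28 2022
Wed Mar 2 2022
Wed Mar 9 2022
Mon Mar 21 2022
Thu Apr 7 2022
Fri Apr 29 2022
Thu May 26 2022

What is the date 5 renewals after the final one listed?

Intervals are 2, 7, 12, 17, 22, 27 days — an arithmetic progression with common difference 5.
Next gap: 32 days. Thu May 26 2022 + 32 days = Mon Jun 27 2022.
Next gap: 37 days. Mon Jun 27 2022 + 37 days = Wed Aug 3 2022.
Next gap: 42 days. Wed Aug 3 2022 + 42 days = Wed Sep 14 2022.
Next gap: 47 days. Wed Sep 14 2022 + 47 days = Mon Oct 31 2022.
Next gap: 52 days. Mon Oct 31 2022 + 52 days = Thu Dec 22 2022.

Thu Dec 22 2022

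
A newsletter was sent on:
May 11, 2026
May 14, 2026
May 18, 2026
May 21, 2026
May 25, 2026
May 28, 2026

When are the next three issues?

June 1, 2026; June 4, 2026; June 8, 2026

Gaps: 3, 4, 3, 4, 3 days — not constant, but cyclic with period 2.
The events fall on every Monday and Thursday.
Next Monday: June 1, 2026.
Next Thursday: June 4, 2026.
The following Monday is June 8, 2026.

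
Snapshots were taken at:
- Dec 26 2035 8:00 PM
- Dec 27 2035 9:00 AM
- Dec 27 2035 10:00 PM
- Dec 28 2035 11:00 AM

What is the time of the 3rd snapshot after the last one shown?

Dec 30 2035 2:00 AM

The interval is a steady 13 hours (13, 13, 13).
Dec 28 2035 11:00 AM + 13 h = Dec 29 2035 12:00 AM.
Dec 29 2035 12:00 AM + 13 h = Dec 29 2035 1:00 PM.
Dec 29 2035 1:00 PM + 13 h = Dec 30 2035 2:00 AM.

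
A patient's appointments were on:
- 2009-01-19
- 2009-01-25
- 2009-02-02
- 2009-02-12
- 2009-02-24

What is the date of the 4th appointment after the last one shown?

Intervals are 6, 8, 10, 12 days — an arithmetic progression with common difference 2.
Next gap: 14 days. 2009-02-24 + 14 days = 2009-03-10.
Next gap: 16 days. 2009-03-10 + 16 days = 2009-03-26.
Next gap: 18 days. 2009-03-26 + 18 days = 2009-04-13.
Next gap: 20 days. 2009-04-13 + 20 days = 2009-05-03.

2009-05-03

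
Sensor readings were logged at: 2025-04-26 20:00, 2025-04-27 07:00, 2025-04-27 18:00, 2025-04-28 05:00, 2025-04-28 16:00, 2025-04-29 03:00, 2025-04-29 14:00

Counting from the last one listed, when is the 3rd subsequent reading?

2025-04-30 23:00

Gaps: 11, 11, 11, 11, 11, 11 hours — each event is 11 hours after the previous one.
2025-04-29 14:00 + 11 h = 2025-04-30 01:00.
2025-04-30 01:00 + 11 h = 2025-04-30 12:00.
2025-04-30 12:00 + 11 h = 2025-04-30 23:00.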